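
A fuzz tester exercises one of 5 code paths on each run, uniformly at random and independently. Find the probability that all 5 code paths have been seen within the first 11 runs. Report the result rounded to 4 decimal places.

0.6064

By inclusion–exclusion over which code paths are missing,
P(all seen) = Σ_{j=0}^{5} (-1)^j C(5,j)((5-j)/5)^11
= 1.00000 - 0.42950 + 0.03628 - 0.00042 + 0.00000 - 0.00000
= 0.60636.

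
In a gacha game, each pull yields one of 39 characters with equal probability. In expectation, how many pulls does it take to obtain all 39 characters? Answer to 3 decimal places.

165.888

Split into phases: going from k distinct to k+1 distinct takes on average 39/(39-k) pulls.
E[T] = 39/39 + 39/38 + 39/37 + ... + 39/2 + 39/1 = 39·H_{39}.
H_{39} = 4.2535, so E[T] = 165.8882.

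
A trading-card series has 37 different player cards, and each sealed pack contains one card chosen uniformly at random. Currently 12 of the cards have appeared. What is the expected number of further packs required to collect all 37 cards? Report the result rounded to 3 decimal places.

141.190

The wait to go from k to k+1 distinct cards is geometric with mean 37/(37-k).
Sum over k = 12,...,36: E = 37/25 + 37/24 + 37/23 + ... + 37/2 + 37/1 = 141.1905.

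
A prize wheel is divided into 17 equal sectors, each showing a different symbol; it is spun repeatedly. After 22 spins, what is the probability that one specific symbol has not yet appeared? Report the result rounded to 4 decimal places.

0.2635

On each spin the fixed symbol fails to appear with probability 16/17.
P(still missing after 22) = (16/17)^22 = 0.26349.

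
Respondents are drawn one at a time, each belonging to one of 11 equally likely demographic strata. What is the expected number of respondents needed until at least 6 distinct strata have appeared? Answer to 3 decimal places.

Going from k to k+1 distinct takes a geometric number of respondents with mean 11/(11-k).
Sum over k = 0,...,5: E = 11/11 + 11/10 + 11/9 + 11/8 + 11/7 + 11/6 = 8.1020.

8.102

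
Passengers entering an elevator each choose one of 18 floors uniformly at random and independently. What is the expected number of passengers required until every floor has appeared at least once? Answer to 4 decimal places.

Split into phases: going from k distinct to k+1 distinct takes on average 18/(18-k) passengers.
E[T] = 18/18 + 18/17 + 18/16 + ... + 18/2 + 18/1 = 18·H_{18}.
H_{18} = 3.49511, so E[T] = 62.91195.

62.9119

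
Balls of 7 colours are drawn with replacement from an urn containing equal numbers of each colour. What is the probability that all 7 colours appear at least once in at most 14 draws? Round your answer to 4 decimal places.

By inclusion–exclusion over which colours are missing,
P(all seen) = Σ_{j=0}^{7} (-1)^j C(7,j)((7-j)/7)^14
= 1.00000 - 0.80880 + 0.18898 - 0.01385 + 0.00025 - 0.00000 + 0.00000 - 0.00000
= 0.36657.

0.3666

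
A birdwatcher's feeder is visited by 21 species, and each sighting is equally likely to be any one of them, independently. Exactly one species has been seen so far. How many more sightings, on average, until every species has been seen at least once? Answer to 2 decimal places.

The wait to go from k to k+1 distinct species is geometric with mean 21/(21-k).
Sum over k = 1,...,20: E = 21/20 + 21/19 + 21/18 + ... + 21/2 + 21/1 = 75.553.

75.55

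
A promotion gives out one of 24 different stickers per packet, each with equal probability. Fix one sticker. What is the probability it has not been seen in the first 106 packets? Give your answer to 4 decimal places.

0.0110

Each packet misses the fixed sticker with probability (24-1)/24 = 23/24, independently.
P(still missing after 106) = (23/24)^106 = 0.01098.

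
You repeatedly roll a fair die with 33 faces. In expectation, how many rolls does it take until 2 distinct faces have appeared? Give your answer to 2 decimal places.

2.03

With k distinct faces already seen, the next new one arrives after an expected 33/(33-k) rolls.
Sum over k = 0,...,1: E = 33/33 + 33/32 = 2.031.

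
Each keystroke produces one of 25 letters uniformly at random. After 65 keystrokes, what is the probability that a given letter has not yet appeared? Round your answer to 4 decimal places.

Each keystroke misses the fixed letter with probability (25-1)/25 = 24/25, independently.
P(still missing after 65) = (24/25)^65 = 0.07041.

0.0704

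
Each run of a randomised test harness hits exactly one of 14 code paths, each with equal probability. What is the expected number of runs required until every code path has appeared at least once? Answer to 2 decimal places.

45.52

After k distinct code paths have appeared, the next run gives a new one with probability (14-k)/14, so the expected wait for the (k+1)-th is 14/(14-k).
E[T] = 14/14 + 14/13 + 14/12 + ... + 14/2 + 14/1 = 14·H_{14}.
H_{14} = 3.252, so E[T] = 45.522.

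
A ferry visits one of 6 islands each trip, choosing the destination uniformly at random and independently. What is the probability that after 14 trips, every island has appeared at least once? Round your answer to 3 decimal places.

By inclusion–exclusion over which islands are missing,
P(all seen) = Σ_{j=0}^{6} (-1)^j C(6,j)((6-j)/6)^14
= 1.0000 - 0.4673 + 0.0514 - 0.0012 + 0.0000 - 0.0000 + 0.0000
= 0.5828.

0.583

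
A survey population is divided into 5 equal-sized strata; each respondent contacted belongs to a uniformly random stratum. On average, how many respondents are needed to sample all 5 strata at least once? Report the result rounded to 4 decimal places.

11.4167

Split into phases: going from k distinct to k+1 distinct takes on average 5/(5-k) respondents.
E[T] = 5/5 + 5/4 + 5/3 + 5/2 + 5/1 = 5·H_{5}.
H_{5} = 2.28333, so E[T] = 11.41667.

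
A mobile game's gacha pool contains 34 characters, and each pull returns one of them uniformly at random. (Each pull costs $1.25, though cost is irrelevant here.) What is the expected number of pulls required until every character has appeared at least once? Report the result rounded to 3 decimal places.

After k distinct characters have appeared, the next pull gives a new one with probability (34-k)/34, so the expected wait for the (k+1)-th is 34/(34-k).
E[T] = 34/34 + 34/33 + 34/32 + ... + 34/2 + 34/1 = 34·H_{34}.
H_{34} = 4.1182, so E[T] = 140.0191.

140.019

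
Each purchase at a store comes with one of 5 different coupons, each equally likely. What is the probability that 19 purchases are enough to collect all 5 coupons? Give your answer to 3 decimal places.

By inclusion–exclusion over which coupons are missing,
P(all seen) = Σ_{j=0}^{5} (-1)^j C(5,j)((5-j)/5)^19
= 1.0000 - 0.0721 + 0.0006 - 0.0000 + 0.0000 - 0.0000
= 0.9286.

0.929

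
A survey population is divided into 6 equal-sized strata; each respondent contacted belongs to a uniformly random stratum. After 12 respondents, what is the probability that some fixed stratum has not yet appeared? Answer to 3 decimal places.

0.112

On each respondent the fixed stratum fails to appear with probability 5/6.
P(still missing after 12) = (5/6)^12 = 0.1122.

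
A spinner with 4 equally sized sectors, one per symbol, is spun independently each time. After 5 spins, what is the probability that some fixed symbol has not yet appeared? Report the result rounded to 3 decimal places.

Each spin misses the fixed symbol with probability (4-1)/4 = 3/4, independently.
P(still missing after 5) = (3/4)^5 = 0.2373.

0.237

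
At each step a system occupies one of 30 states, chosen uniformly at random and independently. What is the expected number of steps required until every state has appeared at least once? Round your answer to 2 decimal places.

119.85

The wait to go from k to k+1 distinct states is geometric with mean 30/(30-k).
E[T] = 30/30 + 30/29 + 30/28 + ... + 30/2 + 30/1 = 30·H_{30}.
H_{30} = 3.995, so E[T] = 119.850.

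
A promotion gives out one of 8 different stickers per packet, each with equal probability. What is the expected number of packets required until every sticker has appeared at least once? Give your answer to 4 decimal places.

After k distinct stickers have appeared, the next packet gives a new one with probability (8-k)/8, so the expected wait for the (k+1)-th is 8/(8-k).
E[T] = 8/8 + 8/7 + 8/6 + ... + 8/2 + 8/1 = 8·H_{8}.
H_{8} = 2.71786, so E[T] = 21.74286.

21.7429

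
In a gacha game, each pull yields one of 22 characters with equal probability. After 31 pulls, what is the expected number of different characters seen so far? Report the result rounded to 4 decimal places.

16.7986

For each character, P(seen in 31 pulls) = 1 - (21/22)^31 = 0.76357.
By linearity of expectation, E[distinct seen] = 22·(1 - (21/22)^31) = 16.79863.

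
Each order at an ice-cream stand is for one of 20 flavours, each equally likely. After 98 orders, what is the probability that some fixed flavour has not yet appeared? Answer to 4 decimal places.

On each order the fixed flavour fails to appear with probability 19/20.
P(still missing after 98) = (19/20)^98 = 0.00656.

0.0066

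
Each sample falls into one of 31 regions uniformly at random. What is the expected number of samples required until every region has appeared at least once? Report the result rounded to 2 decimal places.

124.84

Split into phases: going from k distinct to k+1 distinct takes on average 31/(31-k) samples.
E[T] = 31/31 + 31/30 + 31/29 + ... + 31/2 + 31/1 = 31·H_{31}.
H_{31} = 4.027, so E[T] = 124.845.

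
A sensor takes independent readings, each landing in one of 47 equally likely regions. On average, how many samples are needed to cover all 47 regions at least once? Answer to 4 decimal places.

Split into phases: going from k distinct to k+1 distinct takes on average 47/(47-k) samples.
E[T] = 47/47 + 47/46 + 47/45 + ... + 47/2 + 47/1 = 47·H_{47}.
H_{47} = 4.43796, so E[T] = 208.58430.

208.5843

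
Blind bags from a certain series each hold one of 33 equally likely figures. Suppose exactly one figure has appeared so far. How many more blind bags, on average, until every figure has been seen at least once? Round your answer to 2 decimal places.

From k distinct to k+1 distinct takes on average 33/(33-k) blind bags.
Sum over k = 1,...,32: E = 33/32 + 33/31 + 33/30 + ... + 33/2 + 33/1 = 133.930.

133.93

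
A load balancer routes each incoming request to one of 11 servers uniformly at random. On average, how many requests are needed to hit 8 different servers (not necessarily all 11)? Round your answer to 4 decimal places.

Going from k to k+1 distinct takes a geometric number of requests with mean 11/(11-k).
Sum over k = 0,...,7: E = 11/11 + 11/10 + 11/9 + ... + 11/5 + 11/4 = 13.05198.

13.0520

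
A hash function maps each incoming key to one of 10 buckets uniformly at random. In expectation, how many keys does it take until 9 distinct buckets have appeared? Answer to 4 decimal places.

19.2897

With k distinct buckets already seen, the next new one arrives after an expected 10/(10-k) keys.
Sum over k = 0,...,8: E = 10/10 + 10/9 + 10/8 + ... + 10/3 + 10/2 = 19.28968.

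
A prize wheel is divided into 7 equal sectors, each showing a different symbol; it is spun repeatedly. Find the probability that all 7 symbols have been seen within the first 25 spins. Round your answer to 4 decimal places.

0.8562

Let A_i be the event that symbol i is missing after 25 spins. By inclusion–exclusion on the A_i,
P(all seen) = Σ_{j=0}^{7} (-1)^j C(7,j)((7-j)/7)^25
= 1.00000 - 0.14840 + 0.00467 - 0.00003 + 0.00000 - 0.00000 + 0.00000 - 0.00000
= 0.85624.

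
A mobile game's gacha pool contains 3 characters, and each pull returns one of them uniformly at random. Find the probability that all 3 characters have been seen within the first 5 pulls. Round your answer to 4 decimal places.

0.6173

Let A_i be the event that character i is missing after 5 pulls. By inclusion–exclusion on the A_i,
P(all seen) = Σ_{j=0}^{3} (-1)^j C(3,j)((3-j)/3)^5
= 1.00000 - 0.39506 + 0.01235 - 0.00000
= 0.61728.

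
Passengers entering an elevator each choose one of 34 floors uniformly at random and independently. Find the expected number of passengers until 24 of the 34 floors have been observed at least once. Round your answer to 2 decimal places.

With k distinct floors already seen, the next new one arrives after an expected 34/(34-k) passengers.
Sum over k = 0,...,23: E = 34/34 + 34/33 + 34/32 + ... + 34/12 + 34/11 = 40.434.

40.43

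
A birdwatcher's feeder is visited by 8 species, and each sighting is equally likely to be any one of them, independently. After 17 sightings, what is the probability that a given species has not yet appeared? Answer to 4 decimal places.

0.1033

Each sighting misses the fixed species with probability (8-1)/8 = 7/8, independently.
P(still missing after 17) = (7/8)^17 = 0.10331.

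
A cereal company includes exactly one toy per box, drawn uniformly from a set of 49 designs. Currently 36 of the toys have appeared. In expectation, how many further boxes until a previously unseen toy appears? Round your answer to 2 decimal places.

3.77

The number of boxes until the next new toy is geometric with success probability 13/49, so its mean is 49/13.
E = 49/13 = 3.769.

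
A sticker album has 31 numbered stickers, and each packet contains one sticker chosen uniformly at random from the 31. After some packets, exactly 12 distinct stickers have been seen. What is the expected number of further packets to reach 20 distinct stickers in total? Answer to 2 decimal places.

The wait to go from k to k+1 distinct stickers is geometric with mean 31/(31-k).
Sum over k = 12,...,19: E = 31/19 + 31/18 + 31/17 + ... + 31/13 + 31/12 = 16.364.

16.36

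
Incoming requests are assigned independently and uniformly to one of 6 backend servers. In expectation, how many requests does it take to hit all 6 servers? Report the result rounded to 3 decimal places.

After k distinct servers have appeared, the next request gives a new one with probability (6-k)/6, so the expected wait for the (k+1)-th is 6/(6-k).
E[T] = 6/6 + 6/5 + 6/4 + 6/3 + 6/2 + 6/1 = 6·H_{6}.
H_{6} = 2.4500, so E[T] = 14.7000.

14.700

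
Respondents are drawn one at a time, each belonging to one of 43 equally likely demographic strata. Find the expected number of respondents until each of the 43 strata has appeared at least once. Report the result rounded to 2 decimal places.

After k distinct strata have appeared, the next respondent gives a new one with probability (43-k)/43, so the expected wait for the (k+1)-th is 43/(43-k).
E[T] = 43/43 + 43/42 + 43/41 + ... + 43/2 + 43/1 = 43·H_{43}.
H_{43} = 4.350, so E[T] = 187.050.

187.05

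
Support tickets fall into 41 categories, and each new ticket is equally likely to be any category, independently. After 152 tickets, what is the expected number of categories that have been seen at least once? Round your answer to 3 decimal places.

For each category, P(seen in 152 tickets) = 1 - (40/41)^152 = 0.9766.
By linearity of expectation, E[distinct seen] = 41·(1 - (40/41)^152) = 40.0389.

40.039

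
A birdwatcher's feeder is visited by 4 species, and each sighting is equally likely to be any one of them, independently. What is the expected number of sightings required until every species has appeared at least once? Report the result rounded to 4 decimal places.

8.3333

After k distinct species have appeared, the next sighting gives a new one with probability (4-k)/4, so the expected wait for the (k+1)-th is 4/(4-k).
E[T] = 4/4 + 4/3 + 4/2 + 4/1 = 4·H_{4}.
H_{4} = 2.08333, so E[T] = 8.33333.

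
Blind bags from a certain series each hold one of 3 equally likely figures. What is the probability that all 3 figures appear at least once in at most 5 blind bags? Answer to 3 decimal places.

By inclusion–exclusion over which figures are missing,
P(all seen) = Σ_{j=0}^{3} (-1)^j C(3,j)((3-j)/3)^5
= 1.0000 - 0.3951 + 0.0123 - 0.0000
= 0.6173.

0.617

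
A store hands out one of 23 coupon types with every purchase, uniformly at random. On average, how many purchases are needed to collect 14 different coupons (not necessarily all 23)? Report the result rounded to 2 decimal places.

20.82

Going from k to k+1 distinct takes a geometric number of purchases with mean 23/(23-k).
Sum over k = 0,...,13: E = 23/23 + 23/22 + 23/21 + ... + 23/11 + 23/10 = 20.822.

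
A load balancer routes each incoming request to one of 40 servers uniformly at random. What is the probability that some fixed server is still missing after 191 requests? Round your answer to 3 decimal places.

Each request misses the fixed server with probability (40-1)/40 = 39/40, independently.
P(still missing after 191) = (39/40)^191 = 0.0079.

0.008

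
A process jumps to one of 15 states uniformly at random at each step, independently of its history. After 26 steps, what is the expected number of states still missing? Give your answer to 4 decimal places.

2.4949

For each state, P(unseen after 26) = (14/15)^26 = 0.16632.
By linearity of expectation, E[unseen] = 15·(14/15)^26 = 2.49487.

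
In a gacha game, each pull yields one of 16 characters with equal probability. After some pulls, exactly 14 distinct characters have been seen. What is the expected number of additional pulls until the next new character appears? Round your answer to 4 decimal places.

The number of pulls until the next new character is geometric with success probability 2/16, so its mean is 16/2.
E = 16/2 = 8.00000.

8.0000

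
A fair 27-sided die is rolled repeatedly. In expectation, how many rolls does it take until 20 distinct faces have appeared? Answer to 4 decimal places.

Going from k to k+1 distinct takes a geometric number of rolls with mean 27/(27-k).
Sum over k = 0,...,19: E = 27/27 + 27/26 + 27/25 + ... + 27/9 + 27/8 = 35.06219.

35.0622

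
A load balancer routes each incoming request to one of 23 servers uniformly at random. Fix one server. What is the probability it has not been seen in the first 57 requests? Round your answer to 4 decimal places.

Each request misses the fixed server with probability (23-1)/23 = 22/23, independently.
P(still missing after 57) = (22/23)^57 = 0.07936.

0.0794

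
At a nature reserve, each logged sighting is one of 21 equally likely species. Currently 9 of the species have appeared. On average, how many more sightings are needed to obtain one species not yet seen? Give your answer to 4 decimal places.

1.7500

Each sighting yields a new species with probability (21-9)/21 = 12/21, so the wait is geometric with mean 21/12.
E = 21/12 = 1.75000.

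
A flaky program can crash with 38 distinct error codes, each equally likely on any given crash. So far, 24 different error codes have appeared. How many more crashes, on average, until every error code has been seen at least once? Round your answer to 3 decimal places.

With k distinct error codes already seen, the next new one takes an expected 38/(38-k) crashes.
Sum over k = 24,...,37: E = 38/14 + 38/13 + 38/12 + ... + 38/2 + 38/1 = 123.5594.

123.559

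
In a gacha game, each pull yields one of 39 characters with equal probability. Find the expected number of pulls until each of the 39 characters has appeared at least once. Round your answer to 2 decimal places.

165.89

The wait to go from k to k+1 distinct characters is geometric with mean 39/(39-k).
E[T] = 39/39 + 39/38 + 39/37 + ... + 39/2 + 39/1 = 39·H_{39}.
H_{39} = 4.254, so E[T] = 165.888.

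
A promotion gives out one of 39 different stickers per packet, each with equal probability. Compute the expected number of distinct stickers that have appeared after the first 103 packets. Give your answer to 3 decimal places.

36.314

For each sticker, P(seen in 103 packets) = 1 - (38/39)^103 = 0.9311.
By linearity of expectation, E[distinct seen] = 39·(1 - (38/39)^103) = 36.3139.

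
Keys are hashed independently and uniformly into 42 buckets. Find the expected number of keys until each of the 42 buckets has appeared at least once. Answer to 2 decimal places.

After k distinct buckets have appeared, the next key gives a new one with probability (42-k)/42, so the expected wait for the (k+1)-th is 42/(42-k).
E[T] = 42/42 + 42/41 + 42/40 + ... + 42/2 + 42/1 = 42·H_{42}.
H_{42} = 4.327, so E[T] = 181.723.

181.72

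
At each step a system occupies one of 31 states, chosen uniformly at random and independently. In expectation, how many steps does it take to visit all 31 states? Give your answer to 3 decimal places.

After k distinct states have appeared, the next step gives a new one with probability (31-k)/31, so the expected wait for the (k+1)-th is 31/(31-k).
E[T] = 31/31 + 31/30 + 31/29 + ... + 31/2 + 31/1 = 31·H_{31}.
H_{31} = 4.0272, so E[T] = 124.8446.

124.845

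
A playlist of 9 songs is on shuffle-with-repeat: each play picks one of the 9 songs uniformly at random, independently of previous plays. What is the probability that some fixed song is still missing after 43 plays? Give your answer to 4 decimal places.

On each play the fixed song fails to appear with probability 8/9.
P(still missing after 43) = (8/9)^43 = 0.00632.

0.0063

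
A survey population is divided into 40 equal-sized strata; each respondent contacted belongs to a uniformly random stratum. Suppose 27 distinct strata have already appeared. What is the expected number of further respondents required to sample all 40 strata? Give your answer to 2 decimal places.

127.21

The wait to go from k to k+1 distinct strata is geometric with mean 40/(40-k).
Sum over k = 27,...,39: E = 40/13 + 40/12 + 40/11 + ... + 40/2 + 40/1 = 127.205.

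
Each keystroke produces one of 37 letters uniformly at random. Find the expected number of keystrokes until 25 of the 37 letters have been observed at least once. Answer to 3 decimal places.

Going from k to k+1 distinct takes a geometric number of keystrokes with mean 37/(37-k).
Sum over k = 0,...,24: E = 37/37 + 37/36 + 37/35 + ... + 37/14 + 37/13 = 40.6399.

40.640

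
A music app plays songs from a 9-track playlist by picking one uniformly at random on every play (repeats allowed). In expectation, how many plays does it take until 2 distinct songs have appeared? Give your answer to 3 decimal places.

Going from k to k+1 distinct takes a geometric number of plays with mean 9/(9-k).
Sum over k = 0,...,1: E = 9/9 + 9/8 = 2.1250.

2.125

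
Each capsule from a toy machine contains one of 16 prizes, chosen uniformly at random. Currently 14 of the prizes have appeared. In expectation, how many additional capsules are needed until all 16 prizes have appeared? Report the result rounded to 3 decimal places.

From k distinct to k+1 distinct takes on average 16/(16-k) capsules.
Sum over k = 14,...,15: E = 16/2 + 16/1 = 24.0000.

24.000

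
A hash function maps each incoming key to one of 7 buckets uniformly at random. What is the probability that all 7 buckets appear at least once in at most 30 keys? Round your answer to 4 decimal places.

0.9322

Let A_i be the event that bucket i is missing after 30 keys. By inclusion–exclusion on the A_i,
P(all seen) = Σ_{j=0}^{7} (-1)^j C(7,j)((7-j)/7)^30
= 1.00000 - 0.06866 + 0.00087 - 0.00000 + 0.00000 - 0.00000 + 0.00000 - 0.00000
= 0.93221.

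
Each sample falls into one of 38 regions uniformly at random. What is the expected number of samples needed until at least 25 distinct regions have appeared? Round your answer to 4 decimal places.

39.8152

With k distinct regions already seen, the next new one arrives after an expected 38/(38-k) samples.
Sum over k = 0,...,24: E = 38/38 + 38/37 + 38/36 + ... + 38/15 + 38/14 = 39.81519.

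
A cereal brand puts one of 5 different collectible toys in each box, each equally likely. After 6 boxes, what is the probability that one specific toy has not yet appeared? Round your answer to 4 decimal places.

0.2621

On each box the fixed toy fails to appear with probability 4/5.
P(still missing after 6) = (4/5)^6 = 0.26214.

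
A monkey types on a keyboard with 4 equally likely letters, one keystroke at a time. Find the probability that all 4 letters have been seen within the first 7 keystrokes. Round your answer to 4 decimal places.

Let A_i be the event that letter i is missing after 7 keystrokes. By inclusion–exclusion on the A_i,
P(all seen) = Σ_{j=0}^{4} (-1)^j C(4,j)((4-j)/4)^7
= 1.00000 - 0.53394 + 0.04688 - 0.00024 + 0.00000
= 0.51270.

0.5127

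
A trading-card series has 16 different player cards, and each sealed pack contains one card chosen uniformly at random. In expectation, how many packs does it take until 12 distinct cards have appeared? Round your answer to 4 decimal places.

With k distinct cards already seen, the next new one arrives after an expected 16/(16-k) packs.
Sum over k = 0,...,11: E = 16/16 + 16/15 + 16/14 + ... + 16/6 + 16/5 = 20.75833.

20.7583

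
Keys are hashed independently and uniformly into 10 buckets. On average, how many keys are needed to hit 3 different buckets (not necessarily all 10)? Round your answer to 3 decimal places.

Going from k to k+1 distinct takes a geometric number of keys with mean 10/(10-k).
Sum over k = 0,...,2: E = 10/10 + 10/9 + 10/8 = 3.3611.

3.361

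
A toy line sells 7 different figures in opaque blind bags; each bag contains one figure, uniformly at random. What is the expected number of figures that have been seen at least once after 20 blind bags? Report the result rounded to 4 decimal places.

6.6793

For each figure, P(seen in 20 blind bags) = 1 - (6/7)^20 = 0.95418.
By linearity of expectation, E[distinct seen] = 7·(1 - (6/7)^20) = 6.67925.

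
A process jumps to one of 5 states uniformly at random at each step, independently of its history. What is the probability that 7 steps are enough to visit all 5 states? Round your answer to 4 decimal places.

0.2150

By inclusion–exclusion over which states are missing,
P(all seen) = Σ_{j=0}^{5} (-1)^j C(5,j)((5-j)/5)^7
= 1.00000 - 1.04858 + 0.27994 - 0.01638 + 0.00006 - 0.00000
= 0.21504.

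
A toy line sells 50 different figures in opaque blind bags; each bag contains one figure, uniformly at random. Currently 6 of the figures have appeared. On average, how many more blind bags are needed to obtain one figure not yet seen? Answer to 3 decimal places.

1.136

Each blind bag yields a new figure with probability (50-6)/50 = 44/50, so the wait is geometric with mean 50/44.
E = 50/44 = 1.1364.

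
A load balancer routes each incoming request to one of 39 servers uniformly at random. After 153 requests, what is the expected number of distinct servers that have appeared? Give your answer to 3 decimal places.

38.267

For each server, P(seen in 153 requests) = 1 - (38/39)^153 = 0.9812.
By linearity of expectation, E[distinct seen] = 39·(1 - (38/39)^153) = 38.2671.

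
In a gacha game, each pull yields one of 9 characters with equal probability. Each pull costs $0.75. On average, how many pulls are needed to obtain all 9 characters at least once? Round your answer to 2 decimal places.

25.46

The wait to go from k to k+1 distinct characters is geometric with mean 9/(9-k).
E[T] = 9/9 + 9/8 + 9/7 + ... + 9/2 + 9/1 = 9·H_{9}.
H_{9} = 2.829, so E[T] = 25.461.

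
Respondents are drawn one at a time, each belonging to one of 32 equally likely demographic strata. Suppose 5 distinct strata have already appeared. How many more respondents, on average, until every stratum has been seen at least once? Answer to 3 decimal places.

124.527

From k distinct to k+1 distinct takes on average 32/(32-k) respondents.
Sum over k = 5,...,31: E = 32/27 + 32/26 + 32/25 + ... + 32/2 + 32/1 = 124.5266.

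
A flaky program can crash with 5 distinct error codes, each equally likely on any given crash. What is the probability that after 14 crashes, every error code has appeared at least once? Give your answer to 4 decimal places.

By inclusion–exclusion over which error codes are missing,
P(all seen) = Σ_{j=0}^{5} (-1)^j C(5,j)((5-j)/5)^14
= 1.00000 - 0.21990 + 0.00784 - 0.00003 + 0.00000 - 0.00000
= 0.78791.

0.7879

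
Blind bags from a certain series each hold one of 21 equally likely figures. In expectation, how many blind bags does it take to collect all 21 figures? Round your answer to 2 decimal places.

76.55

The wait to go from k to k+1 distinct figures is geometric with mean 21/(21-k).
E[T] = 21/21 + 21/20 + 21/19 + ... + 21/2 + 21/1 = 21·H_{21}.
H_{21} = 3.645, so E[T] = 76.553.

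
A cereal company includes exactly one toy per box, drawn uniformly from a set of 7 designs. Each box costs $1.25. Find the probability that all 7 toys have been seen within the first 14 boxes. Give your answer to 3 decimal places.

0.367

By inclusion–exclusion over which toys are missing,
P(all seen) = Σ_{j=0}^{7} (-1)^j C(7,j)((7-j)/7)^14
= 1.0000 - 0.8088 + 0.1890 - 0.0139 + 0.0002 - 0.0000 + 0.0000 - 0.0000
= 0.3666.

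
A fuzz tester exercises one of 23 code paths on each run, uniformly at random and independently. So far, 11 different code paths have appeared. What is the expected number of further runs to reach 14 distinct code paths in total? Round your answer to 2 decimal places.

From k distinct to k+1 distinct takes on average 23/(23-k) runs.
Sum over k = 11,...,13: E = 23/12 + 23/11 + 23/10 = 6.308.

6.31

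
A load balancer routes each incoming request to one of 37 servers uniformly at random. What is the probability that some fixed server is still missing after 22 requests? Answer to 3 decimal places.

Each request misses the fixed server with probability (37-1)/37 = 36/37, independently.
P(still missing after 22) = (36/37)^22 = 0.5473.

0.547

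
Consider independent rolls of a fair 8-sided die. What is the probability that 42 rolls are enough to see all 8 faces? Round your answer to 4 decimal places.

Let A_i be the event that face i is missing after 42 rolls. By inclusion–exclusion on the A_i,
P(all seen) = Σ_{j=0}^{8} (-1)^j C(8,j)((8-j)/8)^42
= 1.00000 - 0.02934 + 0.00016 - 0.00000 + 0.00000 - 0.00000 + 0.00000 - 0.00000 + 0.00000
= 0.97082.

0.9708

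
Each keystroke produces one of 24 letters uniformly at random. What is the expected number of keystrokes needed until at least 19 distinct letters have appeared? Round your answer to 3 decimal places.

With k distinct letters already seen, the next new one arrives after an expected 24/(24-k) keystrokes.
Sum over k = 0,...,18: E = 24/24 + 24/23 + 24/22 + ... + 24/7 + 24/6 = 35.8230.

35.823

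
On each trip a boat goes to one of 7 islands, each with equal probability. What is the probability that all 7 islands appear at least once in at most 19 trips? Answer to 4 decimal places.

Let A_i be the event that island i is missing after 19 trips. By inclusion–exclusion on the A_i,
P(all seen) = Σ_{j=0}^{7} (-1)^j C(7,j)((7-j)/7)^19
= 1.00000 - 0.37420 + 0.03514 - 0.00084 + 0.00000 - 0.00000 + 0.00000 - 0.00000
= 0.66009.

0.6601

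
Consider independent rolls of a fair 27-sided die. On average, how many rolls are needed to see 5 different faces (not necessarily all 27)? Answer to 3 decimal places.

Going from k to k+1 distinct takes a geometric number of rolls with mean 27/(27-k).
Sum over k = 0,...,4: E = 27/27 + 27/26 + 27/25 + 27/24 + 27/23 = 5.4174.

5.417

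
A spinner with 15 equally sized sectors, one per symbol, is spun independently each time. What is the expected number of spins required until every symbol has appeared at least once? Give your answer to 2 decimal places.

49.77

The wait to go from k to k+1 distinct symbols is geometric with mean 15/(15-k).
E[T] = 15/15 + 15/14 + 15/13 + ... + 15/2 + 15/1 = 15·H_{15}.
H_{15} = 3.318, so E[T] = 49.773.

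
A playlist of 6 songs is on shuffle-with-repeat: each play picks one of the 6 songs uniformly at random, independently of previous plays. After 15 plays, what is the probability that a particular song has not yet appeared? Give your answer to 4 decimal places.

Each play misses the fixed song with probability (6-1)/6 = 5/6, independently.
P(still missing after 15) = (5/6)^15 = 0.06491.

0.0649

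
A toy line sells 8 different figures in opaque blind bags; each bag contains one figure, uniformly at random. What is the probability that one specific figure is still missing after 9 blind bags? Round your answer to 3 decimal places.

0.301

Each blind bag misses the fixed figure with probability (8-1)/8 = 7/8, independently.
P(still missing after 9) = (7/8)^9 = 0.3007.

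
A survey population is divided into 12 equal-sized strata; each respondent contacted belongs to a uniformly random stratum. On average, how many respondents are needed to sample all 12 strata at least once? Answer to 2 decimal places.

37.24

The wait to go from k to k+1 distinct strata is geometric with mean 12/(12-k).
E[T] = 12/12 + 12/11 + 12/10 + ... + 12/2 + 12/1 = 12·H_{12}.
H_{12} = 3.103, so E[T] = 37.239.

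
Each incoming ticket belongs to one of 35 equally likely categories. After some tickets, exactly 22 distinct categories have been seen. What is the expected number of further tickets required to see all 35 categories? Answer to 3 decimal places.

111.305

The wait to go from k to k+1 distinct categories is geometric with mean 35/(35-k).
Sum over k = 22,...,34: E = 35/13 + 35/12 + 35/11 + ... + 35/2 + 35/1 = 111.3047.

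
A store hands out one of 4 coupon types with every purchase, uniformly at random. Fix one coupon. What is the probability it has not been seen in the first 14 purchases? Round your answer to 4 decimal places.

On each purchase the fixed coupon fails to appear with probability 3/4.
P(still missing after 14) = (3/4)^14 = 0.01782.

0.0178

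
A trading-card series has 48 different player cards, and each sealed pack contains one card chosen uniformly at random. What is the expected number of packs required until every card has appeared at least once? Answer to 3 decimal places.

214.022

Split into phases: going from k distinct to k+1 distinct takes on average 48/(48-k) packs.
E[T] = 48/48 + 48/47 + 48/46 + ... + 48/2 + 48/1 = 48·H_{48}.
H_{48} = 4.4588, so E[T] = 214.0223.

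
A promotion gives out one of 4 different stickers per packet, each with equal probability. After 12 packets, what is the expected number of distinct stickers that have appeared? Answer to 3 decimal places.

For each sticker, P(seen in 12 packets) = 1 - (3/4)^12 = 0.9683.
By linearity of expectation, E[distinct seen] = 4·(1 - (3/4)^12) = 3.8733.

3.873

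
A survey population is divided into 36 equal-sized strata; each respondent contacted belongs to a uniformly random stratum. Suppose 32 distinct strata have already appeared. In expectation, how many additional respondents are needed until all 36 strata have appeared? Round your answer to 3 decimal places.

75.000

The wait to go from k to k+1 distinct strata is geometric with mean 36/(36-k).
Sum over k = 32,...,35: E = 36/4 + 36/3 + 36/2 + 36/1 = 75.0000.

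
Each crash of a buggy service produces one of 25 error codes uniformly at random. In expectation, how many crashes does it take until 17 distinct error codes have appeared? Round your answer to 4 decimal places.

27.4525

With k distinct error codes already seen, the next new one arrives after an expected 25/(25-k) crashes.
Sum over k = 0,...,16: E = 25/25 + 25/24 + 25/23 + ... + 25/10 + 25/9 = 27.45253.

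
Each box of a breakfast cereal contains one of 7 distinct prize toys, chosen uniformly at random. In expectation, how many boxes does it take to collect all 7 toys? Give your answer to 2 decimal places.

18.15

Split into phases: going from k distinct to k+1 distinct takes on average 7/(7-k) boxes.
E[T] = 7/7 + 7/6 + 7/5 + ... + 7/2 + 7/1 = 7·H_{7}.
H_{7} = 2.593, so E[T] = 18.150.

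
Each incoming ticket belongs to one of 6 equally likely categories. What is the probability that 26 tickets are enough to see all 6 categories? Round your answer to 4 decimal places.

0.9480

By inclusion–exclusion over which categories are missing,
P(all seen) = Σ_{j=0}^{6} (-1)^j C(6,j)((6-j)/6)^26
= 1.00000 - 0.05241 + 0.00040 - 0.00000 + 0.00000 - 0.00000 + 0.00000
= 0.94798.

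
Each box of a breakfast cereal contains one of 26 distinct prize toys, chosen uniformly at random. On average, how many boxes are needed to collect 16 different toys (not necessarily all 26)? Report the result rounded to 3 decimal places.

24.062

Going from k to k+1 distinct takes a geometric number of boxes with mean 26/(26-k).
Sum over k = 0,...,15: E = 26/26 + 26/25 + 26/24 + ... + 26/12 + 26/11 = 24.0617.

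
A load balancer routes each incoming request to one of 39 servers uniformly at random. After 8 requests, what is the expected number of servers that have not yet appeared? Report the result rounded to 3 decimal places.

For each server, P(unseen after 8) = (38/39)^8 = 0.8124.
By linearity of expectation, E[unseen] = 39·(38/39)^8 = 31.6823.

31.682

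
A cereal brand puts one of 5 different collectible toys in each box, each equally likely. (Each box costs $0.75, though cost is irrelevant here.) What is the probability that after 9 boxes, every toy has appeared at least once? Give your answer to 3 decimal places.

Let A_i be the event that toy i is missing after 9 boxes. By inclusion–exclusion on the A_i,
P(all seen) = Σ_{j=0}^{5} (-1)^j C(5,j)((5-j)/5)^9
= 1.0000 - 0.6711 + 0.1008 - 0.0026 + 0.0000 - 0.0000
= 0.4271.

0.427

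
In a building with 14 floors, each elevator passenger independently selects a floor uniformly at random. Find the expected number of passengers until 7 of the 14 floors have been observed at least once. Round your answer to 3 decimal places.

Going from k to k+1 distinct takes a geometric number of passengers with mean 14/(14-k).
Sum over k = 0,...,6: E = 14/14 + 14/13 + 14/12 + ... + 14/9 + 14/8 = 9.2219.

9.222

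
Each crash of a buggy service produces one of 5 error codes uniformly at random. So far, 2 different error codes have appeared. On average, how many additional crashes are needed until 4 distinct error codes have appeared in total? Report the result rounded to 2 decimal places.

From k distinct to k+1 distinct takes on average 5/(5-k) crashes.
Sum over k = 2,...,3: E = 5/3 + 5/2 = 4.167.

4.17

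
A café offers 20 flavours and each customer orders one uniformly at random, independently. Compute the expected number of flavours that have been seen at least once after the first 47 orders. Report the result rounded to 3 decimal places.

18.205

For each flavour, P(seen in 47 orders) = 1 - (19/20)^47 = 0.9103.
By linearity of expectation, E[distinct seen] = 20·(1 - (19/20)^47) = 18.2051.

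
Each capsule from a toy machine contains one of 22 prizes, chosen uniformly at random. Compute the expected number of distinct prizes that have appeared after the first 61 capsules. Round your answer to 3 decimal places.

For each prize, P(seen in 61 capsules) = 1 - (21/22)^61 = 0.9414.
By linearity of expectation, E[distinct seen] = 22·(1 - (21/22)^61) = 20.7117.

20.712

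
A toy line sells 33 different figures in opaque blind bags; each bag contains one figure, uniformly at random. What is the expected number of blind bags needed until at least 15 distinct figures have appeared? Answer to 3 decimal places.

With k distinct figures already seen, the next new one arrives after an expected 33/(33-k) blind bags.
Sum over k = 0,...,14: E = 33/33 + 33/32 + 33/31 + ... + 33/20 + 33/19 = 19.5918.

19.592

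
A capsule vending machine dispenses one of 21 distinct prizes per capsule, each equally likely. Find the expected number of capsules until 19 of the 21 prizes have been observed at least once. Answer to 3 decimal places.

45.053

Going from k to k+1 distinct takes a geometric number of capsules with mean 21/(21-k).
Sum over k = 0,...,18: E = 21/21 + 21/20 + 21/19 + ... + 21/4 + 21/3 = 45.0525.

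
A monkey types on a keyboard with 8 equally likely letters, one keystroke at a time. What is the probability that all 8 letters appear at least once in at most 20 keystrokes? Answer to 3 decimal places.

By inclusion–exclusion over which letters are missing,
P(all seen) = Σ_{j=0}^{8} (-1)^j C(8,j)((8-j)/8)^20
= 1.0000 - 0.5537 + 0.0888 - 0.0046 + 0.0001 - 0.0000 + 0.0000 - 0.0000 + 0.0000
= 0.5306.

0.531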